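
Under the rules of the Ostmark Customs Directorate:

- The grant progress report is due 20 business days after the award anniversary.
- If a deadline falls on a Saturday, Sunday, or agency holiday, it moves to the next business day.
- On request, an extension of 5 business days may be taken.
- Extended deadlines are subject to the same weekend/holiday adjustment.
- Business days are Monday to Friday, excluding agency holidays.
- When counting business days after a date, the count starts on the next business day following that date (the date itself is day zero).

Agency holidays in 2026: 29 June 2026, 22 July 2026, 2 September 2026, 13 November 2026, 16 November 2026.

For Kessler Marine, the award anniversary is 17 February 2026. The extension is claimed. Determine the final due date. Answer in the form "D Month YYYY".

Counting 20 business days after 17 February 2026 (skipping weekends and listed holidays) reaches 17 March 2026.
17 March 2026 (Tuesday) is already a business day.
The 5-business-day extension runs from 17 March 2026 to 24 March 2026.
24 March 2026 falls on a Tuesday, which is a business day, so no adjustment is needed.
So the filing is due 24 March 2026.

24 March 2026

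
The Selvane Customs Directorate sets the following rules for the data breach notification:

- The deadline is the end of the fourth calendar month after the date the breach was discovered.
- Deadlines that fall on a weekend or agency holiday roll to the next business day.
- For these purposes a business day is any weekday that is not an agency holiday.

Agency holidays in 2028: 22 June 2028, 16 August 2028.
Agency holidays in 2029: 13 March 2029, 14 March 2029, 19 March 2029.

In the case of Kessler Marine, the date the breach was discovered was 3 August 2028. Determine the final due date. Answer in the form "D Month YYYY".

1 January 2029

4 months after 3 August 2028 falls in December 2028; the last day of that month is 31 December 2028.
Because 31 December 2028 is a Sunday, the deadline becomes 1 January 2029 (Monday).
So the filing is due 1 January 2029.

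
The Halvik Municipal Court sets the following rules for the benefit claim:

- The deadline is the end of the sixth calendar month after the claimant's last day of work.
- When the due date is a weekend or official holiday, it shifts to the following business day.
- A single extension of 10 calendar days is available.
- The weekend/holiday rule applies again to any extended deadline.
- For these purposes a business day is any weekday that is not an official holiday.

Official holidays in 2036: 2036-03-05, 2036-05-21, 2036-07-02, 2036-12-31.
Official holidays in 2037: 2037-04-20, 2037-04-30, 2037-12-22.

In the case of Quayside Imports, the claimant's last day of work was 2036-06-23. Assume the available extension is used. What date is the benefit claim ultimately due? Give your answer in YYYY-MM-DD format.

2037-01-12

The sixth month after 2036-06-23 is December 2036, whose last day is 2036-12-31.
Because 2036-12-31 is a listed holiday, the deadline becomes 2037-01-01 (Thursday).
Applying the 10-calendar-day extension: 2037-01-01 + 10 days = 2037-01-11.
2037-01-11 is a Sunday, so it moves to the next business day, 2037-01-12 (Monday).
The final due date is 2037-01-12.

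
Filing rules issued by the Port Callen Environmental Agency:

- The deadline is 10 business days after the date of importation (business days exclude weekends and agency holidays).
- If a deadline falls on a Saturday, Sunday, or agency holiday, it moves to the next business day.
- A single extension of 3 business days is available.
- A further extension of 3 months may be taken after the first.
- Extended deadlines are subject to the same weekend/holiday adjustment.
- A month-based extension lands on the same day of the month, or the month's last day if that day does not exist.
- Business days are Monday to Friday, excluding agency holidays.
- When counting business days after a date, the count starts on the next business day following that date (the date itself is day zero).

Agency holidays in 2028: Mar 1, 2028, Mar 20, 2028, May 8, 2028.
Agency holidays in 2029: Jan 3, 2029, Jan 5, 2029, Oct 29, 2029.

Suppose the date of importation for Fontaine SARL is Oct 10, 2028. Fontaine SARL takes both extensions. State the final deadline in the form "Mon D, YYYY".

Jan 29, 2029

Starting the day after Oct 10, 2028 and counting 10 business days lands on Oct 24, 2028.
Oct 24, 2028 is a Tuesday and not a listed holiday, so it stands.
The 3-business-day extension runs from Oct 24, 2028 to Oct 27, 2028.
Oct 27, 2028 (Friday) is already a business day.
The 3 months extension carries Oct 27, 2028 to Jan 27, 2029.
Jan 27, 2029 is a Saturday; the next business day is Jan 29, 2029 (Monday).
Final deadline: Jan 29, 2029.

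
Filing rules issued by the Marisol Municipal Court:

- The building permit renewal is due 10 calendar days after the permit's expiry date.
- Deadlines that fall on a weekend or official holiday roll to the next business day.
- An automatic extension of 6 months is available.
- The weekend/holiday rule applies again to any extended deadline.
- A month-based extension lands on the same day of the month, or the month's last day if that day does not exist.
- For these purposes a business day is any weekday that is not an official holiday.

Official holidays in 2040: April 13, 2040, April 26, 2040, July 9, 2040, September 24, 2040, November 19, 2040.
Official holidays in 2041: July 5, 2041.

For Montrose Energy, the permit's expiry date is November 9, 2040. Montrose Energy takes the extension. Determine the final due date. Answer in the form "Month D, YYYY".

10 calendar days after November 9, 2040 is November 19, 2040.
November 19, 2040 falls on a listed holiday. Rolling to the next business day gives November 20, 2040, a Tuesday.
Add 6 months to November 20, 2040: May 20, 2041.
May 20, 2041 falls on a Monday, which is a business day, so no adjustment is needed.
The final due date is May 20, 2041.

May 20, 2041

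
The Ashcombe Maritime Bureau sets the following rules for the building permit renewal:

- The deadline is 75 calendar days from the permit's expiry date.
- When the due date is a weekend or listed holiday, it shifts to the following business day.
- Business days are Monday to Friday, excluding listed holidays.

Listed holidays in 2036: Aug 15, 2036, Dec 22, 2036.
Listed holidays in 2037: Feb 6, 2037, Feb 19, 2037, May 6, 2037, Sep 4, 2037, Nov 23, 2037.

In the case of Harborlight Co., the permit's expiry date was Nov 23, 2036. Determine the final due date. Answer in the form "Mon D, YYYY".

Trigger date Nov 23, 2036 + 75 calendar days = Feb 6, 2037.
Feb 6, 2037 is a listed holiday; the next business day is Feb 9, 2037 (Monday).
Deadline: Feb 9, 2037.

Feb 9, 2037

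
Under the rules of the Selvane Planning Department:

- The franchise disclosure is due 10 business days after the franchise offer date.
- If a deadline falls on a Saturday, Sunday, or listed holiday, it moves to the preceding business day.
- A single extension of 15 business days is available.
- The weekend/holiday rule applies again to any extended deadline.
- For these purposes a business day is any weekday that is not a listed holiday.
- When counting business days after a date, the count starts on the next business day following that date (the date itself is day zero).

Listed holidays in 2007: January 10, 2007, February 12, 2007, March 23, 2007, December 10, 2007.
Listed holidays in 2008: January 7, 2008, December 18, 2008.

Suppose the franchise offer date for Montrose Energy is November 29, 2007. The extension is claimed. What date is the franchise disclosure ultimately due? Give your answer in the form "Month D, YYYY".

Starting the day after November 29, 2007 and counting 10 business days lands on December 14, 2007.
December 14, 2007 (Friday) is already a business day.
Counting 15 further business days from December 14, 2007 reaches January 4, 2008.
January 4, 2008 (Friday) is already a business day.
Final deadline: January 4, 2008.

January 4, 2008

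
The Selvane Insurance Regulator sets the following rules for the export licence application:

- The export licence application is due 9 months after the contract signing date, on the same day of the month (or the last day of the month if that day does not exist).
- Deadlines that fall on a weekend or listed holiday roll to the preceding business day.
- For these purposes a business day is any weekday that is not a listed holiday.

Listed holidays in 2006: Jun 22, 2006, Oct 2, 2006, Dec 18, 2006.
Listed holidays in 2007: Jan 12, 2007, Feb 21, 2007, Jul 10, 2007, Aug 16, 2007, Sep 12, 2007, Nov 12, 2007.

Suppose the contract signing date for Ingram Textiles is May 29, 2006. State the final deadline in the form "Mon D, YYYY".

Feb 28, 2007

9 months from May 29, 2006 is Feb 28, 2007 (day 29 does not exist in February, so the month's last day is used).
Feb 28, 2007 (Wednesday) is already a business day.
Final deadline: Feb 28, 2007.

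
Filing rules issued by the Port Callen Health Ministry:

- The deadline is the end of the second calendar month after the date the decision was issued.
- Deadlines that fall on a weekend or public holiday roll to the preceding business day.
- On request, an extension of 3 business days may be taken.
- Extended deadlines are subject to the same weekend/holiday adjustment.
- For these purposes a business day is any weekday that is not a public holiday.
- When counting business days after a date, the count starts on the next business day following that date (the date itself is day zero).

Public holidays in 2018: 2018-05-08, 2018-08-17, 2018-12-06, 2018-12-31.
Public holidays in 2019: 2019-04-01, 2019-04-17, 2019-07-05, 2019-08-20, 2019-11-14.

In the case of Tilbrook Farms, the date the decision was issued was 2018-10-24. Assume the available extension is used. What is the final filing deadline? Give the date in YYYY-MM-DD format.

2 months after 2018-10-24 is December 2018; that month ends on 2018-12-31.
2018-12-31 falls on a listed holiday. Rolling to the preceding business day gives 2018-12-28, a Friday.
Applying the 3-business-day extension: 3 business days after 2018-12-28 is 2019-01-03.
2019-01-03 is a Thursday and not a listed holiday, so it stands.
The final due date is 2019-01-03.

2019-01-03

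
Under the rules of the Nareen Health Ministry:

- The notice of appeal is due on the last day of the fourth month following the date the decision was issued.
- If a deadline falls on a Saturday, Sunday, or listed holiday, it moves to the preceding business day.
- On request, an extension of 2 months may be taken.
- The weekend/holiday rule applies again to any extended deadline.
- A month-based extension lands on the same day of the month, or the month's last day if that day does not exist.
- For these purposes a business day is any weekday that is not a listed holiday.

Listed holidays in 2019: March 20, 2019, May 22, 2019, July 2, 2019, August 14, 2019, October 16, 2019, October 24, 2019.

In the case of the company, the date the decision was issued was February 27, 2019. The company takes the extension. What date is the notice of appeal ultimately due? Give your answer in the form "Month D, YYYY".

The fourth month after February 27, 2019 is June 2019, whose last day is June 30, 2019.
June 30, 2019 is a Sunday, so it moves to the preceding business day, June 28, 2019 (Friday).
Add 2 months to June 28, 2019: August 28, 2019.
Since August 28, 2019 is a Wednesday and not a holiday, the date is unchanged.
Deadline: August 28, 2019.

August 28, 2019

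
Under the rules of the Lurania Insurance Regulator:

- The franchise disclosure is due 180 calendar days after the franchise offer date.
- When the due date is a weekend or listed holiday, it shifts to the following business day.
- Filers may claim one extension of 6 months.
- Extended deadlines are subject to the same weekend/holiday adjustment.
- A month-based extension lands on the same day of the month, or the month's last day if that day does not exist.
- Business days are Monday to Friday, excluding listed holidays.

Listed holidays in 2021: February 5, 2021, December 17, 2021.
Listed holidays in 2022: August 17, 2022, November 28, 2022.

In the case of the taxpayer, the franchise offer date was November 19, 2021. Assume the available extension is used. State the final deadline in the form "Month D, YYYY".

Trigger date November 19, 2021 + 180 calendar days = May 18, 2022.
May 18, 2022 falls on a Wednesday, which is a business day, so no adjustment is needed.
Applying the 6 months extension: 6 months after May 18, 2022 is November 18, 2022.
November 18, 2022 is a Friday and not a listed holiday, so it stands.
Final deadline: November 18, 2022.

November 18, 2022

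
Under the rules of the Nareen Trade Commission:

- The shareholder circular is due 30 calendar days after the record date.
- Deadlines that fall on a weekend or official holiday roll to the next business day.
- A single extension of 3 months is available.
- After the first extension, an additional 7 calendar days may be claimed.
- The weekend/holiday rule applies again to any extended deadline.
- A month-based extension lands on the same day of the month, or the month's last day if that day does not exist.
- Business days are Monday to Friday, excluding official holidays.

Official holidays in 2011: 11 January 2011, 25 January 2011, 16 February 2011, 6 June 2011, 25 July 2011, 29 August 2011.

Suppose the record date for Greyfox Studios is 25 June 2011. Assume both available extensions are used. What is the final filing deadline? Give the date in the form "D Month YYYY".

2 November 2011

Trigger date 25 June 2011 + 30 calendar days = 25 July 2011.
25 July 2011 is a listed holiday; the next business day is 26 July 2011 (Tuesday).
Applying the 3 months extension: 3 months after 26 July 2011 is 26 October 2011.
26 October 2011 (Wednesday) is already a business day.
With the 7-day extension, 26 October 2011 becomes 2 November 2011.
Since 2 November 2011 is a Wednesday and not a holiday, the date is unchanged.
Final deadline: 2 November 2011.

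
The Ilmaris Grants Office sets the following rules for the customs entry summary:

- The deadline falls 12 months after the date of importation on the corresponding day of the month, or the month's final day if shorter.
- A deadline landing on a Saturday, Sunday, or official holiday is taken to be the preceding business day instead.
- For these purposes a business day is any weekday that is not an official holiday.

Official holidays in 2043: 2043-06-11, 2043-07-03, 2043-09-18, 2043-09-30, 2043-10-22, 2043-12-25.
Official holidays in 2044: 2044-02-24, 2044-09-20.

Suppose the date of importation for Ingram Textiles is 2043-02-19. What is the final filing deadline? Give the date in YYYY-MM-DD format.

2044-02-19

Moving 12 months forward from 2043-02-19 on the corresponding day gives 2044-02-19.
Since 2044-02-19 is a Friday and not a holiday, the date is unchanged.
Final deadline: 2044-02-19.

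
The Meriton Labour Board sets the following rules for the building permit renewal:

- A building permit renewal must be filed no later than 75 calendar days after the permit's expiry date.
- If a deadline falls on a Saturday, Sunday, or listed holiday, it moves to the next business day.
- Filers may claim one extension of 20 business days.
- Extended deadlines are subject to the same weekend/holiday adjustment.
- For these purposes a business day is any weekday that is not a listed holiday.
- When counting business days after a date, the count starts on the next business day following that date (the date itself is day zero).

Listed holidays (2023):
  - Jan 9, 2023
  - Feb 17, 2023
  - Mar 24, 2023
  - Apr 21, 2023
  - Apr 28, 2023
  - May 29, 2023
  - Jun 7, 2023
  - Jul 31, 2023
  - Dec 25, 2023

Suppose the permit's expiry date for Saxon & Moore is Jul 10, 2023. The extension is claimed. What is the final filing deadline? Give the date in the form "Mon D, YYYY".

Adding 75 calendar days to Jul 10, 2023 gives Sep 23, 2023.
Sep 23, 2023 is a Saturday, so it moves to the next business day, Sep 25, 2023 (Monday).
The 20-business-day extension runs from Sep 25, 2023 to Oct 23, 2023.
Oct 23, 2023 is a Monday and not a listed holiday, so it stands.
So the filing is due Oct 23, 2023.

Oct 23, 2023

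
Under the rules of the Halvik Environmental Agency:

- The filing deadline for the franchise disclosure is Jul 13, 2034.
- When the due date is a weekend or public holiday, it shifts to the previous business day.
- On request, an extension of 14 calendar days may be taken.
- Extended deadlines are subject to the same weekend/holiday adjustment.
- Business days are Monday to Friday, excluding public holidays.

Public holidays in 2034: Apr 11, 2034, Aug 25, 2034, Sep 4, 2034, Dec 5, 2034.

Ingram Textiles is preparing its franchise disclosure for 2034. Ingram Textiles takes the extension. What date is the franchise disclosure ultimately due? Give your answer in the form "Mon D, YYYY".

The statutory due date is Jul 13, 2034.
Jul 13, 2034 falls on a Thursday, which is a business day, so no adjustment is needed.
Add the 14 calendar-day extension to Jul 13, 2034: Jul 27, 2034.
Jul 27, 2034 falls on a Thursday, which is a business day, so no adjustment is needed.
Final deadline: Jul 27, 2034.

Jul 27, 2034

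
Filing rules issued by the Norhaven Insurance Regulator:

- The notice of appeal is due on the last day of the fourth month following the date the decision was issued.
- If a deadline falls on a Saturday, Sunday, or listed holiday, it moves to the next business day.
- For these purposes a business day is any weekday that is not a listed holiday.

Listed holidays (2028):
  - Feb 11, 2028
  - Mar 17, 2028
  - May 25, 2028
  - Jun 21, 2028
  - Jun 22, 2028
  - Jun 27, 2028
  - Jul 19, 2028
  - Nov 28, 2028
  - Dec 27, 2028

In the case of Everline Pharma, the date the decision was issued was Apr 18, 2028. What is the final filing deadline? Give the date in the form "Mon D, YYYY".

4 months after Apr 18, 2028 falls in August 2028; the last day of that month is Aug 31, 2028.
Aug 31, 2028 (Thursday) is already a business day.
So the filing is due Aug 31, 2028.

Aug 31, 2028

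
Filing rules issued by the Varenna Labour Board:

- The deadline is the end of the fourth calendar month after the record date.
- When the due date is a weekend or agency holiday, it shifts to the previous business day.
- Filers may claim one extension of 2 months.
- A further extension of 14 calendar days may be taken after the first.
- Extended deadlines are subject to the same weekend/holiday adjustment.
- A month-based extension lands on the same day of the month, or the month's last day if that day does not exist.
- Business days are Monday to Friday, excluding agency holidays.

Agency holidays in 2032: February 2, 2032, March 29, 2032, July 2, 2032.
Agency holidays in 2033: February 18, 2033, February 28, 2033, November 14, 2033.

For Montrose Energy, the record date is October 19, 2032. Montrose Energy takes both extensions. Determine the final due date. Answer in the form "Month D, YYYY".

The fourth month after October 19, 2032 is February 2033, whose last day is February 28, 2033.
February 28, 2033 is a listed holiday, so it moves to the preceding business day, February 25, 2033 (Friday).
The 2 months extension carries February 25, 2033 to April 25, 2033.
April 25, 2033 (Monday) is already a business day.
With the 14-day extension, April 25, 2033 becomes May 9, 2033.
May 9, 2033 is a Monday and not a listed holiday, so it stands.
Deadline: May 9, 2033.

May 9, 2033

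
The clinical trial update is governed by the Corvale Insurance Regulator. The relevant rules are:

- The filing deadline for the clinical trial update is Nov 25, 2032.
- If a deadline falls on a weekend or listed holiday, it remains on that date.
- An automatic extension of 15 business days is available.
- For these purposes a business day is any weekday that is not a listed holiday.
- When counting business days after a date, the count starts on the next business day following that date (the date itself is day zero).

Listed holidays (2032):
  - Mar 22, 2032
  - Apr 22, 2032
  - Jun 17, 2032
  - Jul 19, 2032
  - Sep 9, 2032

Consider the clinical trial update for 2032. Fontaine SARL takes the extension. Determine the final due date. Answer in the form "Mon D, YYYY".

The statutory due date is Nov 25, 2032.
Nov 25, 2032 is a Thursday; no weekend or holiday adjustment applies.
Applying the 15-business-day extension: 15 business days after Nov 25, 2032 is Dec 16, 2032.
Dec 16, 2032 falls on a Thursday. The rules make no weekend/holiday allowance, so it remains Dec 16, 2032.
So the filing is due Dec 16, 2032.

Dec 16, 2032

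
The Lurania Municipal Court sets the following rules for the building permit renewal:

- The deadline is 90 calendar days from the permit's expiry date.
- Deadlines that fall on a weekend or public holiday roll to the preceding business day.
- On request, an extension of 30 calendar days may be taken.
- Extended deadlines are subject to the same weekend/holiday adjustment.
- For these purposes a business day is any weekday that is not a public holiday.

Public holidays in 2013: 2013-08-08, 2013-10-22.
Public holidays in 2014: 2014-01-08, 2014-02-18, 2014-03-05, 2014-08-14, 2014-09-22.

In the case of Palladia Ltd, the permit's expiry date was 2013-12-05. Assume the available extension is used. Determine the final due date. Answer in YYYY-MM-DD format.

2014-04-03

From 2013-12-05, 90 calendar days later is 2014-03-05.
Because 2014-03-05 is a listed holiday, the deadline becomes 2014-03-04 (Tuesday).
Applying the 30-calendar-day extension: 2014-03-04 + 30 days = 2014-04-03.
Since 2014-04-03 is a Thursday and not a holiday, the date is unchanged.
Final deadline: 2014-04-03.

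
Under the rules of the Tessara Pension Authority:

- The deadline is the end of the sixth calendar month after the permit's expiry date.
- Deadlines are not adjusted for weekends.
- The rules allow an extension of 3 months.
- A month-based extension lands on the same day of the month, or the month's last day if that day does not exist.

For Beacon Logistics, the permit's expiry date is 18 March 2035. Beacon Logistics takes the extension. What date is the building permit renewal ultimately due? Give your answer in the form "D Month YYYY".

30 December 2035

The sixth month after 18 March 2035 is September 2035, whose last day is 30 September 2035.
30 September 2035 is a Sunday; no weekend or holiday adjustment applies.
Add 3 months to 30 September 2035: 30 December 2035.
30 December 2035 falls on a Sunday. The rules make no weekend/holiday allowance, so it remains 30 December 2035.
Deadline: 30 December 2035.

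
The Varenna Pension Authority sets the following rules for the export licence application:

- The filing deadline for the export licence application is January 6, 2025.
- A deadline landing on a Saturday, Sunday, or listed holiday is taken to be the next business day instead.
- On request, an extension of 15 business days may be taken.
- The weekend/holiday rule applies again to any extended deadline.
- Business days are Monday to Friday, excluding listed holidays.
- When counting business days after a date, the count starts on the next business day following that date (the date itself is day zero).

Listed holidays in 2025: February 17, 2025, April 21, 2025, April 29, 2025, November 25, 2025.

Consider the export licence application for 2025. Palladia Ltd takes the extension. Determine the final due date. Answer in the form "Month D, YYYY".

January 27, 2025

Start from the fixed due date, January 6, 2025.
January 6, 2025 (Monday) is already a business day.
The 15-business-day extension runs from January 6, 2025 to January 27, 2025.
January 27, 2025 is a Monday and not a listed holiday, so it stands.
Deadline: January 27, 2025.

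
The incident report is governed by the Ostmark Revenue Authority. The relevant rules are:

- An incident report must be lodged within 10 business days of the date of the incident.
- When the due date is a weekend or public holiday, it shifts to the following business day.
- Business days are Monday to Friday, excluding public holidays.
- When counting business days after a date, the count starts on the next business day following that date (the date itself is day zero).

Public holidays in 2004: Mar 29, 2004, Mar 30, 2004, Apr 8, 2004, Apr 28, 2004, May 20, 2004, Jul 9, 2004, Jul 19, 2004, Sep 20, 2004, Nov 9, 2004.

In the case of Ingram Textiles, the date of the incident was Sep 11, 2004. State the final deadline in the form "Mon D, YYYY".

Sep 27, 2004

Counting 10 business days after Sep 11, 2004 (skipping weekends and listed holidays) reaches Sep 27, 2004.
Since Sep 27, 2004 is a Monday and not a holiday, the date is unchanged.
So the filing is due Sep 27, 2004.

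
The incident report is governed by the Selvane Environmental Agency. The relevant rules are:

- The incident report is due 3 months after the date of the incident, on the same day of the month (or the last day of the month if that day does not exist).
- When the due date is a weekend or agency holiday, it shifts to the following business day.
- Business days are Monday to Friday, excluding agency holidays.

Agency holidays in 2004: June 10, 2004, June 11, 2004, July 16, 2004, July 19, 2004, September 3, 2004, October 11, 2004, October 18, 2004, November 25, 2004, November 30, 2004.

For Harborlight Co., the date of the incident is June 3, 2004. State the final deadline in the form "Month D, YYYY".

September 6, 2004

Moving 3 months forward from June 3, 2004 on the corresponding day gives September 3, 2004.
September 3, 2004 is a listed holiday; the next business day is September 6, 2004 (Monday).
Final deadline: September 6, 2004.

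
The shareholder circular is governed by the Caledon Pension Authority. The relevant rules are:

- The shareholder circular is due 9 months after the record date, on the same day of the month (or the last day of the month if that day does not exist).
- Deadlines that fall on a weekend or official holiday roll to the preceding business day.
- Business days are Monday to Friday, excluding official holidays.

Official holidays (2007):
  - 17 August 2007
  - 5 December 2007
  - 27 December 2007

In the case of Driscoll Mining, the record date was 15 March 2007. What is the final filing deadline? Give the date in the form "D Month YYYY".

9 months after 15 March 2007, on the same day of the month, is 15 December 2007.
15 December 2007 falls on a Saturday. Rolling to the preceding business day gives 14 December 2007, a Friday.
The final due date is 14 December 2007.

14 December 2007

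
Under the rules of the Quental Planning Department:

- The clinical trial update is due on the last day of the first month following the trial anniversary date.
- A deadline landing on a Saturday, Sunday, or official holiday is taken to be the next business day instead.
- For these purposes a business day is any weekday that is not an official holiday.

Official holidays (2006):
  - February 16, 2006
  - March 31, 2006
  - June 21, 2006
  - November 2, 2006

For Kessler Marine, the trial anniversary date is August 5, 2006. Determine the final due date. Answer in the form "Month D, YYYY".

October 2, 2006

1 month after August 5, 2006 is September 2006; that month ends on September 30, 2006.
September 30, 2006 is a Saturday, so it moves to the next business day, October 2, 2006 (Monday).
Deadline: October 2, 2006.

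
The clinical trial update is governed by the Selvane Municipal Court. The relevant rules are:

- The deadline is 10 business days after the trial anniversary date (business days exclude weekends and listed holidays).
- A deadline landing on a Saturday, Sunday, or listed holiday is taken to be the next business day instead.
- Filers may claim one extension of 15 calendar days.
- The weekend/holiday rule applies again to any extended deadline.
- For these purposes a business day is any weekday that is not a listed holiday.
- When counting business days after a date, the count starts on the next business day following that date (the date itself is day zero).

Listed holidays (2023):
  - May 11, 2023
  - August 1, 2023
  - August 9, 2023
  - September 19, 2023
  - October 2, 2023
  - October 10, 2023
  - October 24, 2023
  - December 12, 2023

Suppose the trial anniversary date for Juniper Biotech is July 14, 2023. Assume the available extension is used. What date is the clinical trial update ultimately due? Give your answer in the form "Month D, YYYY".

August 14, 2023

Starting the day after July 14, 2023 and counting 10 business days lands on July 28, 2023.
July 28, 2023 falls on a Friday, which is a business day, so no adjustment is needed.
The 15-calendar-day extension moves the deadline from July 28, 2023 to August 12, 2023.
August 12, 2023 is a Saturday; the next business day is August 14, 2023 (Monday).
Final deadline: August 14, 2023.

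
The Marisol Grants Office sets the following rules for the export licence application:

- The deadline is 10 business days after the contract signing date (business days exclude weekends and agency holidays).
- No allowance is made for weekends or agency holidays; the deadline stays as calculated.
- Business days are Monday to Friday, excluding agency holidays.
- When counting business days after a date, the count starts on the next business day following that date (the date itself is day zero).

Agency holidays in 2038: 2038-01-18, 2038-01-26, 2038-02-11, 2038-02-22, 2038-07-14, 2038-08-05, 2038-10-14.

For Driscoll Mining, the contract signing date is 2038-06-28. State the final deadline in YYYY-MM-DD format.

10 business days after 2038-06-28, excluding weekends and holidays, is 2038-07-12.
2038-07-12 falls on a Monday. The rules make no weekend/holiday allowance, so it remains 2038-07-12.
The final due date is 2038-07-12.

2038-07-12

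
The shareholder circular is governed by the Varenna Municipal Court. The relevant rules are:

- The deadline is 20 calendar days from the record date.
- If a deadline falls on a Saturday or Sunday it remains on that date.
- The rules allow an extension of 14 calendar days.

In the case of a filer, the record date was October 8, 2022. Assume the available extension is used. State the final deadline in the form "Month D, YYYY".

November 11, 2022

From October 8, 2022, 20 calendar days later is October 28, 2022.
October 28, 2022 falls on a Friday. The rules make no weekend/holiday allowance, so it remains October 28, 2022.
The 14-calendar-day extension moves the deadline from October 28, 2022 to November 11, 2022.
No adjustment is made for weekends or holidays, so November 11, 2022 stands.
Deadline: November 11, 2022.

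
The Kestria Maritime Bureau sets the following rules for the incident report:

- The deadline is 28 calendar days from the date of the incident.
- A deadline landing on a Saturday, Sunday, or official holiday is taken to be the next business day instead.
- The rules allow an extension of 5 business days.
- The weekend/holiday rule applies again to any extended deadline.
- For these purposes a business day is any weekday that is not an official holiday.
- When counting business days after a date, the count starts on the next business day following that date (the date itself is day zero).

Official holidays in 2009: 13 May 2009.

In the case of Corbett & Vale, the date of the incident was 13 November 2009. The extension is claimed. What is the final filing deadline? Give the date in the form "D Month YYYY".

18 December 2009

Adding 28 calendar days to 13 November 2009 gives 11 December 2009.
Since 11 December 2009 is a Friday and not a holiday, the date is unchanged.
Applying the 5-business-day extension: 5 business days after 11 December 2009 is 18 December 2009.
18 December 2009 (Friday) is already a business day.
Deadline: 18 December 2009.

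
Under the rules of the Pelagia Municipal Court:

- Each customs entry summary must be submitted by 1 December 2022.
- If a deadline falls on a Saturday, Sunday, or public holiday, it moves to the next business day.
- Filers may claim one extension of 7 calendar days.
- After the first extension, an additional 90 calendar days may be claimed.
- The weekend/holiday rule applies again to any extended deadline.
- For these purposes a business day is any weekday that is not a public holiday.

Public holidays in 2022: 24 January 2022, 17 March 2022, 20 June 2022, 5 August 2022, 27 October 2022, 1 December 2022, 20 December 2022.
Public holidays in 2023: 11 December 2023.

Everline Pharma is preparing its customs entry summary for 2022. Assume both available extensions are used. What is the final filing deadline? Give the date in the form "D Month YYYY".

9 March 2023

The stated deadline is 1 December 2022.
Because 1 December 2022 is a listed holiday, the deadline becomes 2 December 2022 (Friday).
Applying the 7-calendar-day extension: 2 December 2022 + 7 days = 9 December 2022.
Since 9 December 2022 is a Friday and not a holiday, the date is unchanged.
Applying the 90-calendar-day extension: 9 December 2022 + 90 days = 9 March 2023.
9 March 2023 is a Thursday and not a listed holiday, so it stands.
The final due date is 9 March 2023.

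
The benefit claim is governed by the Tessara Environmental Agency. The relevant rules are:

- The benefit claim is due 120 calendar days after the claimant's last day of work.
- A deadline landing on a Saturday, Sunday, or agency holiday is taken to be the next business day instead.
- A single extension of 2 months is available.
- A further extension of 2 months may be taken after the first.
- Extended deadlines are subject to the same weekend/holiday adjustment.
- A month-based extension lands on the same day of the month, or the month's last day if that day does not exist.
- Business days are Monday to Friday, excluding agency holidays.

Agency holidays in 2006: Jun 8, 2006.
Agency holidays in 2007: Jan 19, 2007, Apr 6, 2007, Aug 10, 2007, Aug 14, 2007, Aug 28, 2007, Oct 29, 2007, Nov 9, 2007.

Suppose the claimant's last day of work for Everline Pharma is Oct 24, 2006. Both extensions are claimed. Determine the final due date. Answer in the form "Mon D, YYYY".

Adding 120 calendar days to Oct 24, 2006 gives Feb 21, 2007.
Feb 21, 2007 is a Wednesday and not a listed holiday, so it stands.
Add 2 months to Feb 21, 2007: Apr 21, 2007.
Because Apr 21, 2007 is a Saturday, the deadline becomes Apr 23, 2007 (Monday).
Add 2 months to Apr 23, 2007: Jun 23, 2007.
Jun 23, 2007 is a Saturday; the next business day is Jun 25, 2007 (Monday).
So the filing is due Jun 25, 2007.

Jun 25, 2007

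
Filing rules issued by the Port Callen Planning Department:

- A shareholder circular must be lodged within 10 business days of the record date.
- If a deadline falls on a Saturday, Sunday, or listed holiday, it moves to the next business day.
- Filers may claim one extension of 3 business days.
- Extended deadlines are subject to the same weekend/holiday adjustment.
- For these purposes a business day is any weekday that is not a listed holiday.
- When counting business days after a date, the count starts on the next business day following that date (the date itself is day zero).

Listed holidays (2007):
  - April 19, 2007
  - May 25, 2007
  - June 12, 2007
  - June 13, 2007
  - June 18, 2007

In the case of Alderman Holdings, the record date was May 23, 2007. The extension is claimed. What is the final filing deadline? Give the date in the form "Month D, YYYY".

June 14, 2007

10 business days after May 23, 2007, excluding weekends and holidays, is June 7, 2007.
Since June 7, 2007 is a Thursday and not a holiday, the date is unchanged.
Counting 3 further business days from June 7, 2007 reaches June 14, 2007.
June 14, 2007 falls on a Thursday, which is a business day, so no adjustment is needed.
Deadline: June 14, 2007.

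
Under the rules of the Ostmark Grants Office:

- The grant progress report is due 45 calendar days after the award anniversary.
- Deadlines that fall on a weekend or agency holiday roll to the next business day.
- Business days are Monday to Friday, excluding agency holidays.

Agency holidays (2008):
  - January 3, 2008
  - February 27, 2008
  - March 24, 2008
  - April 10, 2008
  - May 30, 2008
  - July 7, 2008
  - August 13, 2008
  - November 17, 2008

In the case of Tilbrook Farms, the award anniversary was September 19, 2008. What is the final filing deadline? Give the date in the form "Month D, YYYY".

November 3, 2008

From September 19, 2008, 45 calendar days later is November 3, 2008.
November 3, 2008 falls on a Monday, which is a business day, so no adjustment is needed.
So the filing is due November 3, 2008.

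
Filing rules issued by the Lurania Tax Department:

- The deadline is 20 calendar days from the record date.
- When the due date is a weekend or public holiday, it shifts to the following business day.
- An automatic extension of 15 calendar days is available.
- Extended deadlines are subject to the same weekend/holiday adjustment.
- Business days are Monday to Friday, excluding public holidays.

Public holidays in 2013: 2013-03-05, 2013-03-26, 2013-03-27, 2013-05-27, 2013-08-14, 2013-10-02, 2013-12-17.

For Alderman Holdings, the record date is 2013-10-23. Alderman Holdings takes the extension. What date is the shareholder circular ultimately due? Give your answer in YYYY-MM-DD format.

Trigger date 2013-10-23 + 20 calendar days = 2013-11-12.
2013-11-12 falls on a Tuesday, which is a business day, so no adjustment is needed.
The 15-calendar-day extension moves the deadline from 2013-11-12 to 2013-11-27.
2013-11-27 is a Wednesday and not a listed holiday, so it stands.
So the filing is due 2013-11-27.

2013-11-27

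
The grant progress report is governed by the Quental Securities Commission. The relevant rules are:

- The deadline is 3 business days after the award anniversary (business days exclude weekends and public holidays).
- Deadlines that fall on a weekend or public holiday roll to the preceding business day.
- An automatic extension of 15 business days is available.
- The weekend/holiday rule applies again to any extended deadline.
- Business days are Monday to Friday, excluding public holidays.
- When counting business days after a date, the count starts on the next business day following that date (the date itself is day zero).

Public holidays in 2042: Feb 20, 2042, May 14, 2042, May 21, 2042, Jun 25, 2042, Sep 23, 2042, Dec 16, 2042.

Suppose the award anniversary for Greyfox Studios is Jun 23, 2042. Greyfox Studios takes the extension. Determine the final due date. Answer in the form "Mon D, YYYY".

3 business days after Jun 23, 2042, excluding weekends and holidays, is Jun 27, 2042.
Jun 27, 2042 (Friday) is already a business day.
Counting 15 further business days from Jun 27, 2042 reaches Jul 18, 2042.
Since Jul 18, 2042 is a Friday and not a holiday, the date is unchanged.
So the filing is due Jul 18, 2042.

Jul 18, 2042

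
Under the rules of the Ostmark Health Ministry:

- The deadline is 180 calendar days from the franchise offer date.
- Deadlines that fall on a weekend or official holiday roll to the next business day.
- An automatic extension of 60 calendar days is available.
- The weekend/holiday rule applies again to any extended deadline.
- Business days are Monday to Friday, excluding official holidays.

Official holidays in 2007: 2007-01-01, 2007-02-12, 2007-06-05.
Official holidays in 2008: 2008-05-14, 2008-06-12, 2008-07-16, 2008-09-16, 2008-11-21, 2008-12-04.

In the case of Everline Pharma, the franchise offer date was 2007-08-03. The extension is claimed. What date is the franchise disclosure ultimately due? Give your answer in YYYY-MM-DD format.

180 calendar days after 2007-08-03 is 2008-01-30.
2008-01-30 falls on a Wednesday, which is a business day, so no adjustment is needed.
With the 60-day extension, 2008-01-30 becomes 2008-03-30.
2008-03-30 is a Sunday, so it moves to the next business day, 2008-03-31 (Monday).
So the filing is due 2008-03-31.

2008-03-31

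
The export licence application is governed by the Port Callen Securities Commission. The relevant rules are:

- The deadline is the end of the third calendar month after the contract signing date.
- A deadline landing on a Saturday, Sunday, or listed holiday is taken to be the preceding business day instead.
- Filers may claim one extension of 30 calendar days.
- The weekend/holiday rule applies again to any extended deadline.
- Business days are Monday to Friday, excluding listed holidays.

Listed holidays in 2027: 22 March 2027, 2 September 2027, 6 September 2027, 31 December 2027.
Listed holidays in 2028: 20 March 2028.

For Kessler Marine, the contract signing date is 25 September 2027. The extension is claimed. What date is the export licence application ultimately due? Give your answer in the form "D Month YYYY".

The third month after 25 September 2027 is December 2027, whose last day is 31 December 2027.
31 December 2027 is a listed holiday; the preceding business day is 30 December 2027 (Thursday).
The 30-calendar-day extension moves the deadline from 30 December 2027 to 29 January 2028.
29 January 2028 is a Saturday; the preceding business day is 28 January 2028 (Friday).
Deadline: 28 January 2028.

28 January 2028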